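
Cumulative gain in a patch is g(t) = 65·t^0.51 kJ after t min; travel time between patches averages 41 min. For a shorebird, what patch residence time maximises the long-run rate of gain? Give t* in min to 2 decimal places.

By the marginal value theorem, leave when the instantaneous gain rate g'(t) equals the habitat-wide average g(t)/(T + t).
g'(t) = 0.51·65·t^-0.49. Setting 0.51·65·t^-0.49 = 65·t^0.51/(41+t) gives 0.51(41+t) = t, so 0.49·t = 0.51×41.
t* = 0.51×41/0.49 = 42.67 min.

42.67 min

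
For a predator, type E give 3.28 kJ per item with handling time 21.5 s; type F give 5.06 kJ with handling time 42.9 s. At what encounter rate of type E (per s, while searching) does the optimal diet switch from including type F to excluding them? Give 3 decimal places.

0.159 per s

At the threshold, the rate on type E alone equals the profitability of type F: λ·3.28/(1 + λ·21.5) = 5.06/42.9 = 0.1179.
Rearranging, λ(3.28 − 0.1179×21.5) = 0.1179, so λ = 0.1179/0.7441 = 0.1585 per s.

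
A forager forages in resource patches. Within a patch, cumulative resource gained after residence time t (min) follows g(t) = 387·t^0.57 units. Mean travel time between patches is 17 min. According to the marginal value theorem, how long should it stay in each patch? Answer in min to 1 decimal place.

22.5 min

By the marginal value theorem, leave when the instantaneous gain rate g'(t) equals the habitat-wide average g(t)/(T + t).
g'(t) = 0.57·387·t^-0.43. Setting 0.57·387·t^-0.43 = 387·t^0.57/(17+t) gives 0.57(17+t) = t, so 0.43·t = 0.57×17.
t* = 0.57×17/0.43 = 22.53 min.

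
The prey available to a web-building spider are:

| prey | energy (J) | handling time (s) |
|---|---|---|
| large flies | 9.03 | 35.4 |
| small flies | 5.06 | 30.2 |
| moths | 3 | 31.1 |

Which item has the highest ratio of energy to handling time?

large flies

Profitability E/h (J/s): large flies = 9.03/35.4 = 0.255, small flies = 5.06/30.2 = 0.168, moths = 3/31.1 = 0.0965.
Ranked: large flies > small flies > moths.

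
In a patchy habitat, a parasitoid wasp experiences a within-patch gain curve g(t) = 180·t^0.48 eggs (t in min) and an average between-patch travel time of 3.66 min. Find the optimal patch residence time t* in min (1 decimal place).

3.4 min

By the marginal value theorem, leave when the instantaneous gain rate g'(t) equals the habitat-wide average g(t)/(T + t).
g'(t) = 0.48·180·t^-0.52. Setting 0.48·180·t^-0.52 = 180·t^0.48/(3.66+t) gives 0.48(3.66+t) = t, so 0.52·t = 0.48×3.66.
t* = 0.48×3.66/0.52 = 3.378 min.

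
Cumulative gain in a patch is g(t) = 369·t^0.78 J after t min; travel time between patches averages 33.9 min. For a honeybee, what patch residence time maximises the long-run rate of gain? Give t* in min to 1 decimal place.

120.2 min

Optimal t* satisfies g'(t*) = g(t*)/(T + t*).
g'(t) = 0.78·369·t^-0.22. Setting 0.78·369·t^-0.22 = 369·t^0.78/(33.9+t) gives 0.78(33.9+t) = t, so 0.22·t = 0.78×33.9.
t* = 0.78×33.9/0.22 = 120.2 min.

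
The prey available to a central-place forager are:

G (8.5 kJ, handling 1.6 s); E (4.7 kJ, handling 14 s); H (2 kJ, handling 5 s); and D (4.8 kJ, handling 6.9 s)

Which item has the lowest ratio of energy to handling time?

In descending order of E/h:
G: 8.5/1.6 = 5.31 kJ/s
D: 4.8/6.9 = 0.696 kJ/s
H: 2/5 = 0.4 kJ/s
E: 4.7/14 = 0.336 kJ/s

E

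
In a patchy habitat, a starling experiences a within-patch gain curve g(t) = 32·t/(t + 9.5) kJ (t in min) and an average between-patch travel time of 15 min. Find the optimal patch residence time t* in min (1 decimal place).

11.9 min

Maximise g(t)/(T+t): set derivative to zero → g'(t)(T+t) = g(t).
g'(t) = 32·9.5/(t + 9.5)². Setting 32·9.5/(t+9.5)² = 32t/[(t+9.5)(15+t)] gives 9.5(15+t) = t(t+9.5), so t² = 9.5×15 = 142.5.
t* = √142.5 = 11.94 min.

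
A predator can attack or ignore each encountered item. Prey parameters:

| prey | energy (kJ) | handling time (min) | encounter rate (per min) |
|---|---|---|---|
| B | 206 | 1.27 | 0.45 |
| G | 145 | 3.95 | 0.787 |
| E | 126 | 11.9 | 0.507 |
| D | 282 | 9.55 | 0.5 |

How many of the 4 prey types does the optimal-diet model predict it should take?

Profitabilities (E/h, kJ/min): B 162, G 36.7, D 29.5, E 10.6. Add prey in this order while the next type's profitability exceeds the intake rate on those already taken.
Rate on top 1: 58.99. G: 36.7 < 58.99 → exclude; stop.
Optimal diet: B — 1 of 4 types.

1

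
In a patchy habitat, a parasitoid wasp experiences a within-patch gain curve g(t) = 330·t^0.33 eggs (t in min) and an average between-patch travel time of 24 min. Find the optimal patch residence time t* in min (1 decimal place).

By the marginal value theorem, leave when the instantaneous gain rate g'(t) equals the habitat-wide average g(t)/(T + t).
g'(t) = 0.33·330·t^-0.67. Setting 0.33·330·t^-0.67 = 330·t^0.33/(24+t) gives 0.33(24+t) = t, so 0.67·t = 0.33×24.
t* = 0.33×24/0.67 = 11.82 min.

11.8 min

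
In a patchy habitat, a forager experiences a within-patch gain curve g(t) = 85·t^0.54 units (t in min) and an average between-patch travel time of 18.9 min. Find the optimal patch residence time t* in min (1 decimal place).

22.2 min

Maximise g(t)/(T+t): set derivative to zero → g'(t)(T+t) = g(t).
g'(t) = 0.54·85·t^-0.46. Setting 0.54·85·t^-0.46 = 85·t^0.54/(18.9+t) gives 0.54(18.9+t) = t, so 0.46·t = 0.54×18.9.
t* = 0.54×18.9/0.46 = 22.19 min.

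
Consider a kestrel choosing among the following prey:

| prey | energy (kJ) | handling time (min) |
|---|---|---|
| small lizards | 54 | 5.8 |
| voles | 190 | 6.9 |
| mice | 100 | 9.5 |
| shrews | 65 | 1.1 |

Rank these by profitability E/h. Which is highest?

shrews

Profitability E/h (kJ/min): small lizards = 54/5.8 = 9.31, voles = 190/6.9 = 27.5, mice = 100/9.5 = 10.5, shrews = 65/1.1 = 59.1.
Ranked: shrews > voles > mice > small lizards.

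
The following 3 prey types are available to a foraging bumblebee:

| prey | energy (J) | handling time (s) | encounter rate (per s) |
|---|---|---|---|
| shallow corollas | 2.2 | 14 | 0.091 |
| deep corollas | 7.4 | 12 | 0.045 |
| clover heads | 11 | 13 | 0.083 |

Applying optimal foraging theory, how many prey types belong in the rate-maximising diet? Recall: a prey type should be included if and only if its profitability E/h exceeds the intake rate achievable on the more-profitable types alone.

2

Profitabilities (E/h, J/s): clover heads 0.846, deep corollas 0.617, shallow corollas 0.157. Add prey in this order while the next type's profitability exceeds the intake rate on those already taken.
Rate on top 1: 0.4392. deep corollas: 0.617 > 0.4392 → include.
Rate on top 2: 0.4758. shallow corollas: 0.157 < 0.4758 → exclude; stop.
Optimal diet: clover heads, deep corollas — 2 of 3 types.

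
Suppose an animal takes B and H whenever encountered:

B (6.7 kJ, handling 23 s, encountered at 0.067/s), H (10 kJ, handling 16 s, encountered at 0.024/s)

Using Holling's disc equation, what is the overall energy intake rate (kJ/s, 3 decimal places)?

R = (0.067×6.7 + 0.024×10) / (1 + 0.067×23 + 0.024×16) = 0.6889/2.925 = 0.2355 kJ/s.

0.236 kJ/s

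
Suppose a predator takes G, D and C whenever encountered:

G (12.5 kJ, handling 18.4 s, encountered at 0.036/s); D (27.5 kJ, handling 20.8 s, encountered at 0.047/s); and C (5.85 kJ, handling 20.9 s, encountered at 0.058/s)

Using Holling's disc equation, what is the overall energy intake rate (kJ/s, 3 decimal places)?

0.540 kJ/s

Energy encountered per unit search time: 0.036×12.5 + 0.047×27.5 + 0.058×5.85 = 2.082 kJ/s.
Handling time per unit search time: 0.036×18.4 + 0.047×20.8 + 0.058×20.9 = 2.852.
Rate = 2.082/(1 + 2.852) = 0.5404 kJ/s.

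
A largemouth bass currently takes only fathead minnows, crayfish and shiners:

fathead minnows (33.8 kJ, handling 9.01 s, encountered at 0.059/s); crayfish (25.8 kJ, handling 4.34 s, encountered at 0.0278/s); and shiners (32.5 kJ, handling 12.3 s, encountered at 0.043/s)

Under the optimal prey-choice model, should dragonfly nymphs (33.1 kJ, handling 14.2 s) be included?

Intake rate on the current diet: R = (0.059×33.8 + 0.0278×25.8 + 0.043×32.5) / (1 + 0.059×9.01 + 0.0278×4.34 + 0.043×12.3) = 4.109/2.181 = 1.884 kJ/s.
dragonfly nymphs: E/h = 33.1/14.2 = 2.331 kJ/s.
Since 2.331 > R, including dragonfly nymphs increases the long-run rate.

Yes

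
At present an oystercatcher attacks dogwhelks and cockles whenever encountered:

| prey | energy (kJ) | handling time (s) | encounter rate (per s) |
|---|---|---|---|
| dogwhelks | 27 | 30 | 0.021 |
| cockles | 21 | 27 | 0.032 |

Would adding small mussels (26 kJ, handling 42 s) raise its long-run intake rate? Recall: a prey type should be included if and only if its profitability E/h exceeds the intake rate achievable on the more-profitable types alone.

Yes

Intake rate on the current diet: R = (0.021×27 + 0.032×21) / (1 + 0.021×30 + 0.032×27) = 1.239/2.494 = 0.4968 kJ/s.
small mussels: E/h = 26/42 = 0.619 kJ/s.
0.619 > 0.4968, so adding small mussels raises the average — include it.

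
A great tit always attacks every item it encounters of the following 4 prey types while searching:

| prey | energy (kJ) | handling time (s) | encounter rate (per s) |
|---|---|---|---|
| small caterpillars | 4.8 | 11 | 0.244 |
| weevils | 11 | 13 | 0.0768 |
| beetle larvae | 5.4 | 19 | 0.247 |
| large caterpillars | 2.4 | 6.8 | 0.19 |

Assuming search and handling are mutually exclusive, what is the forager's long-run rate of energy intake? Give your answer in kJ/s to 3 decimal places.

Energy encountered per unit search time: 0.244×4.8 + 0.0768×11 + 0.247×5.4 + 0.19×2.4 = 3.806 kJ/s.
Handling time per unit search time: 0.244×11 + 0.0768×13 + 0.247×19 + 0.19×6.8 = 9.667.
Rate = 3.806/(1 + 9.667) = 0.3568 kJ/s.

0.357 kJ/s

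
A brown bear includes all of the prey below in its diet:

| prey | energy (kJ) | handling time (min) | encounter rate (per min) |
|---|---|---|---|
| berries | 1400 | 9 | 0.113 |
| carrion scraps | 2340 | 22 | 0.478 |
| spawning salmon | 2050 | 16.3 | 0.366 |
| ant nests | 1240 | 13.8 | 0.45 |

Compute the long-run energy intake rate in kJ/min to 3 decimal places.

Energy encountered per unit search time: 0.113×1400 + 0.478×2340 + 0.366×2050 + 0.45×1240 = 2585 kJ/min.
Handling time per unit search time: 0.113×9 + 0.478×22 + 0.366×16.3 + 0.45×13.8 = 23.71.
Rate = 2585/(1 + 23.71) = 104.6 kJ/min.

104.619 kJ/min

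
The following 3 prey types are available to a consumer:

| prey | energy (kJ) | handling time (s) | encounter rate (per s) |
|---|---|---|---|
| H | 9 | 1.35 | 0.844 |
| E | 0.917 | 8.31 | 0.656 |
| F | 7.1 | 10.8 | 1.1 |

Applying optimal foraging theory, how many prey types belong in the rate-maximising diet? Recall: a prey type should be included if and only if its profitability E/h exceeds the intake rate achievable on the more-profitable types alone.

E/h in descending order: H 6.67, F 0.657, E 0.11 kJ/s. The optimal diet is the largest prefix of this list for which every included type satisfies E_i/h_i > R on the types above it.
Rate on top 1: 3.551. F: 0.657 < 3.551 → exclude; stop.
Optimal diet: H — 1 of 3 types.

1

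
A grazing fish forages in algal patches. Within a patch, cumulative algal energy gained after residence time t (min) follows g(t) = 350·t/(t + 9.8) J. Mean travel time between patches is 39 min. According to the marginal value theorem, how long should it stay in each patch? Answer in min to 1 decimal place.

19.5 min

Maximise g(t)/(T+t): set derivative to zero → g'(t)(T+t) = g(t).
g'(t) = 350·9.8/(t + 9.8)². Setting 350·9.8/(t+9.8)² = 350t/[(t+9.8)(39+t)] gives 9.8(39+t) = t(t+9.8), so t² = 9.8×39 = 382.2.
t* = √382.2 = 19.55 min.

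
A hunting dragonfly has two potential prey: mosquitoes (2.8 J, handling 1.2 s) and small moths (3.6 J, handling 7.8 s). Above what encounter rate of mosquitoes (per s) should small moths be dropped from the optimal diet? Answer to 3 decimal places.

At the threshold, the rate on mosquitoes alone equals the profitability of small moths: λ·2.8/(1 + λ·1.2) = 3.6/7.8 = 0.4615.
Rearranging, λ(2.8 − 0.4615×1.2) = 0.4615, so λ = 0.4615/2.246 = 0.2055 per s.

0.205 per s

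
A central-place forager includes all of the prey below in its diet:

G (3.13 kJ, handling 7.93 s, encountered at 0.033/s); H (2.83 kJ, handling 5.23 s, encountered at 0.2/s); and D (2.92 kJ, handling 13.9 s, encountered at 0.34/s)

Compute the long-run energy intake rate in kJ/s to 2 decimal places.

0.24 kJ/s

Energy encountered per unit search time: 0.033×3.13 + 0.2×2.83 + 0.34×2.92 = 1.662 kJ/s.
Handling time per unit search time: 0.033×7.93 + 0.2×5.23 + 0.34×13.9 = 6.034.
Rate = 1.662/(1 + 6.034) = 0.2363 kJ/s.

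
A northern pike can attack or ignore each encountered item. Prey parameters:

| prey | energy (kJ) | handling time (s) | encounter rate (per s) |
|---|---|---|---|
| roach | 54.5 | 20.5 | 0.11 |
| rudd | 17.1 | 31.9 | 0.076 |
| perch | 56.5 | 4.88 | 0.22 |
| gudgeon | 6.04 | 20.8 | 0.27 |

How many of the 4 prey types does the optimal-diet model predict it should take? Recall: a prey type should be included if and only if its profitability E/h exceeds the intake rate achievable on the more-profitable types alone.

1

Rank by E/h (kJ/s): perch 11.6, roach 2.66, rudd 0.536, gudgeon 0.29. Include each in turn until the next type's E/h falls below the running intake rate.
Rate on top 1: 5.994. roach: 2.66 < 5.994 → exclude; stop.
Optimal diet: perch — 1 of 4 types.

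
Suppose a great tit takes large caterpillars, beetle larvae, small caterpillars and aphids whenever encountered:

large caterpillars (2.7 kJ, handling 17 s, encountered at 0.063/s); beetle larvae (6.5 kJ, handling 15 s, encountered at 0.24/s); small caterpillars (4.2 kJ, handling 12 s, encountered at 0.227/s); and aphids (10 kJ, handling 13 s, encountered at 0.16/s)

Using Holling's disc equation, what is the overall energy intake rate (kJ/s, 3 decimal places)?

0.409 kJ/s

R = (0.063×2.7 + 0.24×6.5 + 0.227×4.2 + 0.16×10) / (1 + 0.063×17 + 0.24×15 + 0.227×12 + 0.16×13) = 4.284/10.47 = 0.4089 kJ/s.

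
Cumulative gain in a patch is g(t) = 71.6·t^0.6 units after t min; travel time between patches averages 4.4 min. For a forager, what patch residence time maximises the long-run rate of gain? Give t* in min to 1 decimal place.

6.6 min

Maximise g(t)/(T+t): set derivative to zero → g'(t)(T+t) = g(t).
g'(t) = 0.6·71.6·t^-0.4. Setting 0.6·71.6·t^-0.4 = 71.6·t^0.6/(4.4+t) gives 0.6(4.4+t) = t, so 0.40·t = 0.6×4.4.
t* = 0.6×4.4/0.40 = 6.6 min.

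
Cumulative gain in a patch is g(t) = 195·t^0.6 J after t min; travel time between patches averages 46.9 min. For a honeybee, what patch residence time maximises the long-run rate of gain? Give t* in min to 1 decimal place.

Maximise g(t)/(T+t): set derivative to zero → g'(t)(T+t) = g(t).
g'(t) = 0.6·195·t^-0.4. Setting 0.6·195·t^-0.4 = 195·t^0.6/(46.9+t) gives 0.6(46.9+t) = t, so 0.40·t = 0.6×46.9.
t* = 0.6×46.9/0.40 = 70.35 min.

70.3 min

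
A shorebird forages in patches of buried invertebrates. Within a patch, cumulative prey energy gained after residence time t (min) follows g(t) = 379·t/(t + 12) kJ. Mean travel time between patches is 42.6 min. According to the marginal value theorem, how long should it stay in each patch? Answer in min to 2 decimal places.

22.61 min

Optimal t* satisfies g'(t*) = g(t*)/(T + t*).
g'(t) = 379·12/(t + 12)². Setting 379·12/(t+12)² = 379t/[(t+12)(42.6+t)] gives 12(42.6+t) = t(t+12), so t² = 12×42.6 = 511.2.
t* = √511.2 = 22.61 min.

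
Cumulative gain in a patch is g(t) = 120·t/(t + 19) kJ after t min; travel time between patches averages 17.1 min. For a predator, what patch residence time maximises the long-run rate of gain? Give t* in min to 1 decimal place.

18.0 min

By the marginal value theorem, leave when the instantaneous gain rate g'(t) equals the habitat-wide average g(t)/(T + t).
g'(t) = 120·19/(t + 19)². Setting 120·19/(t+19)² = 120t/[(t+19)(17.1+t)] gives 19(17.1+t) = t(t+19), so t² = 19×17.1 = 324.9.
t* = √324.9 = 18.02 min.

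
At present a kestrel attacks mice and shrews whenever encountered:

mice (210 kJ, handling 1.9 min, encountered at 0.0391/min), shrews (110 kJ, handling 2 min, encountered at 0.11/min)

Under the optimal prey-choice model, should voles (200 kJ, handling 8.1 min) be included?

Yes

Intake rate on the current diet: R = (0.0391×210 + 0.11×110) / (1 + 0.0391×1.9 + 0.11×2) = 20.31/1.294 = 15.69 kJ/min.
Profitability of voles: 200/8.1 = 24.69 kJ/min.
24.69 > 15.69, so adding voles raises the average — include it.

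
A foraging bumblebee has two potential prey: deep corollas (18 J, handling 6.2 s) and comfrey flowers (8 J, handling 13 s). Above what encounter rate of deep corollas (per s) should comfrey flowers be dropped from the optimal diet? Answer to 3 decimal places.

0.043 per s

Drop comfrey flowers once their profitability E₂/h₂ falls below the rate achievable on deep corollas alone: E₂/h₂ = λE₁/(1 + λh₁).
Solve for λ: λE₁h₂ = E₂(1 + λh₁) → λ(E₁h₂ − E₂h₁) = E₂ → λ = E₂/(E₁h₂ − E₂h₁).
λ = 8/(18×13 − 8×6.2) = 8/184.4 = 0.04338 per s.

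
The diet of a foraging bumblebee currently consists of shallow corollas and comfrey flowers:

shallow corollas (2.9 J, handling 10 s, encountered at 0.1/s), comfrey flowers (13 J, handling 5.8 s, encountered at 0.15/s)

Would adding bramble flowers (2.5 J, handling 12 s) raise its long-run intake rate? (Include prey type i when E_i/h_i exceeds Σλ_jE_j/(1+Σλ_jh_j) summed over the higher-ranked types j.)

Intake rate on the current diet: R = (0.1×2.9 + 0.15×13) / (1 + 0.1×10 + 0.15×5.8) = 2.24/2.87 = 0.7805 J/s.
bramble flowers: E/h = 2.5/12 = 0.2083 J/s.
Since 0.2083 < R, time spent handling bramble flowers is better spent searching.

No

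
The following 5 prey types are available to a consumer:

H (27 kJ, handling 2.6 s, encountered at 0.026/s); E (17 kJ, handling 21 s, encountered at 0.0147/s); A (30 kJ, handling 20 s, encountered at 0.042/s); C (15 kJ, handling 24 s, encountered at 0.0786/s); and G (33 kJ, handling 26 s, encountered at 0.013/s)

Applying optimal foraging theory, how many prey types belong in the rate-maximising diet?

Profitabilities (E/h, kJ/s): H 10.4, A 1.5, G 1.27, E 0.81, C 0.625. Add prey in this order while the next type's profitability exceeds the intake rate on those already taken.
Rate on top 1: 0.6575. A: 1.5 > 0.6575 → include.
Rate on top 2: 1.029. G: 1.27 > 1.029 → include.
Rate on top 3: 1.065. E: 0.81 < 1.065 → exclude; stop.
Optimal diet: H, A, G — 3 of 5 types.

3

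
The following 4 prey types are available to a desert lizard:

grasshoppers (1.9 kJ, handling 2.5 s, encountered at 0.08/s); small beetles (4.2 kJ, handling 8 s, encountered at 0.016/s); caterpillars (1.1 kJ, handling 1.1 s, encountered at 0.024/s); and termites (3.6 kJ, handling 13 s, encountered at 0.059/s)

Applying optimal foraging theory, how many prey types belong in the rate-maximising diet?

4

Rank by E/h (kJ/s): caterpillars 1, grasshoppers 0.76, small beetles 0.525, termites 0.277. Include each in turn until the next type's E/h falls below the running intake rate.
Rate on top 1: 0.02572. grasshoppers: 0.76 > 0.02572 → include.
Rate on top 2: 0.1455. small beetles: 0.525 > 0.1455 → include.
Rate on top 3: 0.1813. termites: 0.277 > 0.1813 → include.
Optimal diet: caterpillars, grasshoppers, small beetles, termites — 4 of 4 types.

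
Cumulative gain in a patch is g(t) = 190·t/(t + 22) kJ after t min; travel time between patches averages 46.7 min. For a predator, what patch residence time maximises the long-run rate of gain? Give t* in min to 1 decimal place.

Optimal t* satisfies g'(t*) = g(t*)/(T + t*).
g'(t) = 190·22/(t + 22)². Setting 190·22/(t+22)² = 190t/[(t+22)(46.7+t)] gives 22(46.7+t) = t(t+22), so t² = 22×46.7 = 1027.
t* = √1027 = 32.05 min.

32.1 min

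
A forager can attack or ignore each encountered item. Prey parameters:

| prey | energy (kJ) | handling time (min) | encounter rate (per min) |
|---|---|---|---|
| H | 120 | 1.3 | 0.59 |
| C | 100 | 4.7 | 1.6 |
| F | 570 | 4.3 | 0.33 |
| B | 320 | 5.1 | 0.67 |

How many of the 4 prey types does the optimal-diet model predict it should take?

2

E/h in descending order: F 133, H 92.3, B 62.7, C 21.3 kJ/min. The optimal diet is the largest prefix of this list for which every included type satisfies E_i/h_i > R on the types above it.
Rate on top 1: 77.76. H: 92.3 > 77.76 → include.
Rate on top 2: 81.26. B: 62.7 < 81.26 → exclude; stop.
Optimal diet: F, H — 2 of 4 types.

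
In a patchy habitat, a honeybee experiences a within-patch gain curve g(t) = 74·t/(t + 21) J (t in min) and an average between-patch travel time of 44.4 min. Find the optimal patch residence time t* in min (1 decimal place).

Optimal t* satisfies g'(t*) = g(t*)/(T + t*).
g'(t) = 74·21/(t + 21)². Setting 74·21/(t+21)² = 74t/[(t+21)(44.4+t)] gives 21(44.4+t) = t(t+21), so t² = 21×44.4 = 932.4.
t* = √932.4 = 30.54 min.

30.5 min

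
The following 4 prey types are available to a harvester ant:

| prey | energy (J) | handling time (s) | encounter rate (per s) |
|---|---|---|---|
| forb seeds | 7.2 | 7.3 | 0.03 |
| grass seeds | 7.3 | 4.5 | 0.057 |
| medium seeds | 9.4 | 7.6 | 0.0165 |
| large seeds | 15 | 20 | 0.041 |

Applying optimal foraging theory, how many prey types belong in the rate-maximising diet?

Rank by E/h (J/s): grass seeds 1.62, medium seeds 1.24, forb seeds 0.986, large seeds 0.75. Include each in turn until the next type's E/h falls below the running intake rate.
Rate on top 1: 0.3312. medium seeds: 1.24 > 0.3312 → include.
Rate on top 2: 0.4133. forb seeds: 0.986 > 0.4133 → include.
Rate on top 3: 0.4917. large seeds: 0.75 > 0.4917 → include.
Optimal diet: grass seeds, medium seeds, forb seeds, large seeds — 4 of 4 types.

4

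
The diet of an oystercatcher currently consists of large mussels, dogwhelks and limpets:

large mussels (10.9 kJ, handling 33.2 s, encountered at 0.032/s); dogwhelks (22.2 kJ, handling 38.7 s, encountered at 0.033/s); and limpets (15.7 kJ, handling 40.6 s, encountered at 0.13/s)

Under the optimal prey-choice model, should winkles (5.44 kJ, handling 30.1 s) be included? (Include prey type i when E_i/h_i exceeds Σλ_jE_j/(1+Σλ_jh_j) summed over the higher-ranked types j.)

No

Current rate: (0.032×10.9 + 0.033×22.2 + 0.13×15.7)/(1 + 0.032×33.2 + 0.033×38.7 + 0.13×40.6) = 0.3623 kJ/s.
winkles: E/h = 5.44/30.1 = 0.1807 kJ/s.
0.1807 < 0.3623, so adding winkles would lower the average — exclude it.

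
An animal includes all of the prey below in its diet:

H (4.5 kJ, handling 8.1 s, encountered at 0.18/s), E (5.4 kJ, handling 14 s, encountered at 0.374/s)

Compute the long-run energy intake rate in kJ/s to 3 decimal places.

R = (0.18×4.5 + 0.374×5.4) / (1 + 0.18×8.1 + 0.374×14) = 2.83/7.694 = 0.3678 kJ/s.

0.368 kJ/s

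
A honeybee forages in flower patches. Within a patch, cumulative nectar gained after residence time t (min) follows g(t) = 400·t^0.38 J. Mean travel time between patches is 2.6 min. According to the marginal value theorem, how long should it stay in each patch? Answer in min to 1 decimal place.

By the marginal value theorem, leave when the instantaneous gain rate g'(t) equals the habitat-wide average g(t)/(T + t).
g'(t) = 0.38·400·t^-0.62. Setting 0.38·400·t^-0.62 = 400·t^0.38/(2.6+t) gives 0.38(2.6+t) = t, so 0.62·t = 0.38×2.6.
t* = 0.38×2.6/0.62 = 1.594 min.

1.6 min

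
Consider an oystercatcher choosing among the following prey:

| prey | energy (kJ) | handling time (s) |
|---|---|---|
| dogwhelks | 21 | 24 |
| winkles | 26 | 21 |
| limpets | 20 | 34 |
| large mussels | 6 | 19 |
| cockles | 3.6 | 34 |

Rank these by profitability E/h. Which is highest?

In descending order of E/h:
winkles: 26/21 = 1.24 kJ/s
dogwhelks: 21/24 = 0.875 kJ/s
limpets: 20/34 = 0.588 kJ/s
large mussels: 6/19 = 0.316 kJ/s
cockles: 3.6/34 = 0.106 kJ/s

winkles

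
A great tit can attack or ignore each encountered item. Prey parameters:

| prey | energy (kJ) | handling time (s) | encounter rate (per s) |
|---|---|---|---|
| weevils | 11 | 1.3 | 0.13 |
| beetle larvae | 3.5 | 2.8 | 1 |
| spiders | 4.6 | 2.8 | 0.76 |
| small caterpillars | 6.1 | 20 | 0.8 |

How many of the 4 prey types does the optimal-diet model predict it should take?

2

Profitabilities (E/h, kJ/s): weevils 8.46, spiders 1.64, beetle larvae 1.25, small caterpillars 0.305. Add prey in this order while the next type's profitability exceeds the intake rate on those already taken.
Rate on top 1: 1.223. spiders: 1.64 > 1.223 → include.
Rate on top 2: 1.494. beetle larvae: 1.25 < 1.494 → exclude; stop.
Optimal diet: weevils, spiders — 2 of 4 types.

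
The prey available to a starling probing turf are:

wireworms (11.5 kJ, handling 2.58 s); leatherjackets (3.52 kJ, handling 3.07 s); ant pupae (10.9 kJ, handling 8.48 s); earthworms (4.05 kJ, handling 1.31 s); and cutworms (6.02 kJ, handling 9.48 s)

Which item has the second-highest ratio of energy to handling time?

Profitability E/h (kJ/s): wireworms = 11.5/2.58 = 4.46, leatherjackets = 3.52/3.07 = 1.15, ant pupae = 10.9/8.48 = 1.29, earthworms = 4.05/1.31 = 3.09, cutworms = 6.02/9.48 = 0.635.
Ranked: wireworms > earthworms > ant pupae > leatherjackets > cutworms.

earthworms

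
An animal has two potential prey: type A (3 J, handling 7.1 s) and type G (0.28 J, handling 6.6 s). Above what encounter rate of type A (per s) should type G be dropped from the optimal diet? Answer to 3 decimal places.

0.016 per s

At the threshold, the rate on type A alone equals the profitability of type G: λ·3/(1 + λ·7.1) = 0.28/6.6 = 0.04242.
Rearranging, λ(3 − 0.04242×7.1) = 0.04242, so λ = 0.04242/2.699 = 0.01572 per s.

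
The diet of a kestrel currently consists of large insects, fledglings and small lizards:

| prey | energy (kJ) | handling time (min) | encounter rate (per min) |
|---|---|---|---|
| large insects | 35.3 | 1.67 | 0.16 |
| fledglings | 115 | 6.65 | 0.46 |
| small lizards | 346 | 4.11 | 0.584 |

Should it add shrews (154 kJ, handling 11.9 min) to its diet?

No

On large insects, fledglings and small lizards alone, R = ΣλE/(1+Σλh) = 260.6/6.726 = 38.74 kJ/min.
Profitability of shrews: 154/11.9 = 12.94 kJ/min.
Since 12.94 < R, time spent handling shrews is better spent searching.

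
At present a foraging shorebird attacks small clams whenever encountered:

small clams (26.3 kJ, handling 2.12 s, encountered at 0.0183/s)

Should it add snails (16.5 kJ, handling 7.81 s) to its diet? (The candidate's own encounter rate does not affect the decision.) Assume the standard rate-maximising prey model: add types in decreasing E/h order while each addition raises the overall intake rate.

Intake rate on the current diet: R = (0.0183×26.3) / (1 + 0.0183×2.12) = 0.4813/1.039 = 0.4633 kJ/s.
snails: E/h = 16.5/7.81 = 2.113 kJ/s.
Since 2.113 > R, including snails increases the long-run rate.

Yes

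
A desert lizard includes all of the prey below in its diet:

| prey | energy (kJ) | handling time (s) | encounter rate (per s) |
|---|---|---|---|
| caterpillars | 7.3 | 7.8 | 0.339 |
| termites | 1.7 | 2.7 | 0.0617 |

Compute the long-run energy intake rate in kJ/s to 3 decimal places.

0.677 kJ/s

R = (0.339×7.3 + 0.0617×1.7) / (1 + 0.339×7.8 + 0.0617×2.7) = 2.58/3.811 = 0.6769 kJ/s.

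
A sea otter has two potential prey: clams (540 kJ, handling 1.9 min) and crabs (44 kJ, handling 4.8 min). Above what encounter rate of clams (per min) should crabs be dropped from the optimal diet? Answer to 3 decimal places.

At the threshold, the rate on clams alone equals the profitability of crabs: λ·540/(1 + λ·1.9) = 44/4.8 = 9.167.
Rearranging, λ(540 − 9.167×1.9) = 9.167, so λ = 9.167/522.6 = 0.01754 per min.

0.018 per min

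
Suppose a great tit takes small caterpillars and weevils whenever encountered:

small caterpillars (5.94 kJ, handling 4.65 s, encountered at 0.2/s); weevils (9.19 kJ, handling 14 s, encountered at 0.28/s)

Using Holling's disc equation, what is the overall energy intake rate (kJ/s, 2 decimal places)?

Energy encountered per unit search time: 0.2×5.94 + 0.28×9.19 = 3.761 kJ/s.
Handling time per unit search time: 0.2×4.65 + 0.28×14 = 4.85.
Rate = 3.761/(1 + 4.85) = 0.6429 kJ/s.

0.64 kJ/s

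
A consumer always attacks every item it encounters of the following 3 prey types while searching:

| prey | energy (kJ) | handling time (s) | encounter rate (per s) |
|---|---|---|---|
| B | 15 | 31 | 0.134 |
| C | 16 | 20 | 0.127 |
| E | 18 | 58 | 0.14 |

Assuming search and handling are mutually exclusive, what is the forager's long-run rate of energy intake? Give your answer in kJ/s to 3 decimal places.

R = (0.134×15 + 0.127×16 + 0.14×18) / (1 + 0.134×31 + 0.127×20 + 0.14×58) = 6.562/15.81 = 0.4149 kJ/s.

0.415 kJ/s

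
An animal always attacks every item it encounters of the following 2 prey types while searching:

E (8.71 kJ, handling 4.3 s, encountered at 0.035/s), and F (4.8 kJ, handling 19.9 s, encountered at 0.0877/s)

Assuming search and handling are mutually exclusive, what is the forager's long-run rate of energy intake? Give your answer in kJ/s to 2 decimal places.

R = (0.035×8.71 + 0.0877×4.8) / (1 + 0.035×4.3 + 0.0877×19.9) = 0.7258/2.896 = 0.2506 kJ/s.

0.25 kJ/s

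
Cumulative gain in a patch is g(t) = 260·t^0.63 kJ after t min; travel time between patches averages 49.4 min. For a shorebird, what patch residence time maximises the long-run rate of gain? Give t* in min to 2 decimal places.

By the marginal value theorem, leave when the instantaneous gain rate g'(t) equals the habitat-wide average g(t)/(T + t).
g'(t) = 0.63·260·t^-0.37. Setting 0.63·260·t^-0.37 = 260·t^0.63/(49.4+t) gives 0.63(49.4+t) = t, so 0.37·t = 0.63×49.4.
t* = 0.63×49.4/0.37 = 84.11 min.

84.11 min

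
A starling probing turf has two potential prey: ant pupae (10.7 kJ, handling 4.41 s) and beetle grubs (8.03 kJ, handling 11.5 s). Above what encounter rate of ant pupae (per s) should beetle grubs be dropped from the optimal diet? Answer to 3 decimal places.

0.092 per s

At the threshold, the rate on ant pupae alone equals the profitability of beetle grubs: λ·10.7/(1 + λ·4.41) = 8.03/11.5 = 0.6983.
Rearranging, λ(10.7 − 0.6983×4.41) = 0.6983, so λ = 0.6983/7.621 = 0.09163 per s.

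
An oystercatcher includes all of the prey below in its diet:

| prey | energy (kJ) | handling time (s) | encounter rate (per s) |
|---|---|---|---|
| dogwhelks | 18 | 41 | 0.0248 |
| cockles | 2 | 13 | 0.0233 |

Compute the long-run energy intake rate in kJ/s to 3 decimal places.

R = (0.0248×18 + 0.0233×2) / (1 + 0.0248×41 + 0.0233×13) = 0.493/2.32 = 0.2125 kJ/s.

0.213 kJ/s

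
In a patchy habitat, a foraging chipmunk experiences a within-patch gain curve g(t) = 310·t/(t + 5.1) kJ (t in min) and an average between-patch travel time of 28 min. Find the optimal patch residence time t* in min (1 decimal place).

Maximise g(t)/(T+t): set derivative to zero → g'(t)(T+t) = g(t).
g'(t) = 310·5.1/(t + 5.1)². Setting 310·5.1/(t+5.1)² = 310t/[(t+5.1)(28+t)] gives 5.1(28+t) = t(t+5.1), so t² = 5.1×28 = 142.8.
t* = √142.8 = 11.95 min.

11.9 min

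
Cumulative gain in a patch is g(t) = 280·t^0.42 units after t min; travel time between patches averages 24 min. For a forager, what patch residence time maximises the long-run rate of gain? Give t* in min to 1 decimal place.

17.4 min

Maximise g(t)/(T+t): set derivative to zero → g'(t)(T+t) = g(t).
g'(t) = 0.42·280·t^-0.58. Setting 0.42·280·t^-0.58 = 280·t^0.42/(24+t) gives 0.42(24+t) = t, so 0.58·t = 0.42×24.
t* = 0.42×24/0.58 = 17.38 min.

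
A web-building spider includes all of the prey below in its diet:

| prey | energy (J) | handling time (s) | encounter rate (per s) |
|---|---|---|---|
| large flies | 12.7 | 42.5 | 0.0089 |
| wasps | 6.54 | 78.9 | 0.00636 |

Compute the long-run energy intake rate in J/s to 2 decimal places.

0.08 J/s

R = (0.0089×12.7 + 0.00636×6.54) / (1 + 0.0089×42.5 + 0.00636×78.9) = 0.1546/1.88 = 0.08224 J/s.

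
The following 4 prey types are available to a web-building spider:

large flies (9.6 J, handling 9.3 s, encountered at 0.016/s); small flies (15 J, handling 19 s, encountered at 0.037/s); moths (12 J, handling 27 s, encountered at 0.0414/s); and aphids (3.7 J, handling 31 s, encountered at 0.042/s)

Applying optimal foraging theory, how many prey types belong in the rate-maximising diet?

Rank by E/h (J/s): large flies 1.03, small flies 0.789, moths 0.444, aphids 0.119. Include each in turn until the next type's E/h falls below the running intake rate.
Rate on top 1: 0.1337. small flies: 0.789 > 0.1337 → include.
Rate on top 2: 0.3827. moths: 0.444 > 0.3827 → include.
Rate on top 3: 0.4059. aphids: 0.119 < 0.4059 → exclude; stop.
Optimal diet: large flies, small flies, moths — 3 of 4 types.

3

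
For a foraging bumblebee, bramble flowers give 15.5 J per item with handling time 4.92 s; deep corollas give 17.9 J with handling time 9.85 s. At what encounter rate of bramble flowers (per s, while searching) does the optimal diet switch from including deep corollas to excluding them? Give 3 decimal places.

At the threshold, the rate on bramble flowers alone equals the profitability of deep corollas: λ·15.5/(1 + λ·4.92) = 17.9/9.85 = 1.817.
Rearranging, λ(15.5 − 1.817×4.92) = 1.817, so λ = 1.817/6.559 = 0.2771 per s.

0.277 per s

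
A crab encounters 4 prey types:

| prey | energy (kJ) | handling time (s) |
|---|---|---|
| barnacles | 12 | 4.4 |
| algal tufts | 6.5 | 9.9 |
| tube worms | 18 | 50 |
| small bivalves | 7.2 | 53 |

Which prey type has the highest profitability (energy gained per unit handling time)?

In descending order of E/h:
barnacles: 12/4.4 = 2.73 kJ/s
algal tufts: 6.5/9.9 = 0.657 kJ/s
tube worms: 18/50 = 0.36 kJ/s
small bivalves: 7.2/53 = 0.136 kJ/s

barnacles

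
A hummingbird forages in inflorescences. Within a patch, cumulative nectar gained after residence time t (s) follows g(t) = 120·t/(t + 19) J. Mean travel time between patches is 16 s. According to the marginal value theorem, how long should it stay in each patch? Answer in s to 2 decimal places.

Optimal t* satisfies g'(t*) = g(t*)/(T + t*).
g'(t) = 120·19/(t + 19)². Setting 120·19/(t+19)² = 120t/[(t+19)(16+t)] gives 19(16+t) = t(t+19), so t² = 19×16 = 304.
t* = √304 = 17.44 s.

17.44 s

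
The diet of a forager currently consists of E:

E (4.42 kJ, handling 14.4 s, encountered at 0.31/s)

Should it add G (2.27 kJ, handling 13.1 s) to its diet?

On E alone, R = ΣλE/(1+Σλh) = 1.37/5.464 = 0.2508 kJ/s.
Profitability of G: 2.27/13.1 = 0.1733 kJ/s.
0.1733 < 0.2508, so adding G would lower the average — exclude it.

No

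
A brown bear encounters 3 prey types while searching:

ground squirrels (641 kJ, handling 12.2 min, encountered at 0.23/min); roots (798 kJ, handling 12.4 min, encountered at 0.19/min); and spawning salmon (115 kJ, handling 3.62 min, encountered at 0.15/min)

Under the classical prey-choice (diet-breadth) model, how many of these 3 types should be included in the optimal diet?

2

Rank by E/h (kJ/min): roots 64.4, ground squirrels 52.5, spawning salmon 31.8. Include each in turn until the next type's E/h falls below the running intake rate.
Rate on top 1: 45.18. ground squirrels: 52.5 > 45.18 → include.
Rate on top 2: 48.53. spawning salmon: 31.8 < 48.53 → exclude; stop.
Optimal diet: roots, ground squirrels — 2 of 3 types.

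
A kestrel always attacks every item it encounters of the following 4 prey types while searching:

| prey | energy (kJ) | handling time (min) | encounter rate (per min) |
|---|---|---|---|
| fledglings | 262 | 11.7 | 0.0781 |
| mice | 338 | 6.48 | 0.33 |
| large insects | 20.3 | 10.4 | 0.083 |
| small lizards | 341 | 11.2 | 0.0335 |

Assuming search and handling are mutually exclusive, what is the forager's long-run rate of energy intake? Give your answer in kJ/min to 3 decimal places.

27.428 kJ/min

R = (0.0781×262 + 0.33×338 + 0.083×20.3 + 0.0335×341) / (1 + 0.0781×11.7 + 0.33×6.48 + 0.083×10.4 + 0.0335×11.2) = 145.1/5.291 = 27.43 kJ/min.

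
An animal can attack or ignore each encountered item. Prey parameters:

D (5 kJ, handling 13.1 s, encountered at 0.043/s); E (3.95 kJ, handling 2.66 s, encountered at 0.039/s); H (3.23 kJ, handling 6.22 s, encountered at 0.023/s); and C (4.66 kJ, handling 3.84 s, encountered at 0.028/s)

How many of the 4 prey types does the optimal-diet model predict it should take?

Rank by E/h (kJ/s): E 1.48, C 1.21, H 0.519, D 0.382. Include each in turn until the next type's E/h falls below the running intake rate.
Rate on top 1: 0.1396. C: 1.21 > 0.1396 → include.
Rate on top 2: 0.2349. H: 0.519 > 0.2349 → include.
Rate on top 3: 0.2649. D: 0.382 > 0.2649 → include.
Optimal diet: E, C, H, D — 4 of 4 types.

4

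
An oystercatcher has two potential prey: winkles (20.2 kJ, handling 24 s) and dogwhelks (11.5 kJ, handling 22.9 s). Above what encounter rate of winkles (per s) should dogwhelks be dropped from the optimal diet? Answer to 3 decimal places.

Drop dogwhelks once their profitability E₂/h₂ falls below the rate achievable on winkles alone: E₂/h₂ = λE₁/(1 + λh₁).
Solve for λ: λE₁h₂ = E₂(1 + λh₁) → λ(E₁h₂ − E₂h₁) = E₂ → λ = E₂/(E₁h₂ − E₂h₁).
λ = 11.5/(20.2×22.9 − 11.5×24) = 11.5/186.6 = 0.06164 per s.

0.062 per s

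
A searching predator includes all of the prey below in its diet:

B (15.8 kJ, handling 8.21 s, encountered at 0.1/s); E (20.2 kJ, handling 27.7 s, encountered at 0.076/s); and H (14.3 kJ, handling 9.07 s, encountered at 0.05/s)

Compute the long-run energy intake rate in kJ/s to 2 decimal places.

Energy encountered per unit search time: 0.1×15.8 + 0.076×20.2 + 0.05×14.3 = 3.83 kJ/s.
Handling time per unit search time: 0.1×8.21 + 0.076×27.7 + 0.05×9.07 = 3.38.
Rate = 3.83/(1 + 3.38) = 0.8745 kJ/s.

0.87 kJ/s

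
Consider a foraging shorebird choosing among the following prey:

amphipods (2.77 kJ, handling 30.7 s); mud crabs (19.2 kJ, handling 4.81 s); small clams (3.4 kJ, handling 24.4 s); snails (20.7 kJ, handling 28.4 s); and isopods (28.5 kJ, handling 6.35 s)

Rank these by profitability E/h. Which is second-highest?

In descending order of E/h:
isopods: 28.5/6.35 = 4.49 kJ/s
mud crabs: 19.2/4.81 = 3.99 kJ/s
snails: 20.7/28.4 = 0.729 kJ/s
small clams: 3.4/24.4 = 0.139 kJ/s
amphipods: 2.77/30.7 = 0.0902 kJ/s

mud crabs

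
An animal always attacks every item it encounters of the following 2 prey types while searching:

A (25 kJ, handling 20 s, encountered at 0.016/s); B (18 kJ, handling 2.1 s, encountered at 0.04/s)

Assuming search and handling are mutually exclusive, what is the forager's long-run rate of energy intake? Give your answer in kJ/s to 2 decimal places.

0.80 kJ/s

R = Σλ_iE_i / (1 + Σλ_ih_i)
Numerator: 0.016×25 + 0.04×18 = 1.12
Denominator: 1 + 0.016×20 + 0.04×2.1 = 1.404
R = 1.12/1.404 = 0.7977 kJ/s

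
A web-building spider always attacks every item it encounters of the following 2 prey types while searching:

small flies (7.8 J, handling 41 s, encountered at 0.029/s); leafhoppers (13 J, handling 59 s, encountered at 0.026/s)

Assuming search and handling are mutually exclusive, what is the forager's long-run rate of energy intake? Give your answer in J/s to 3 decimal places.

R = Σλ_iE_i / (1 + Σλ_ih_i)
Numerator: 0.029×7.8 + 0.026×13 = 0.5642
Denominator: 1 + 0.029×41 + 0.026×59 = 3.723
R = 0.5642/3.723 = 0.1515 J/s

0.152 J/s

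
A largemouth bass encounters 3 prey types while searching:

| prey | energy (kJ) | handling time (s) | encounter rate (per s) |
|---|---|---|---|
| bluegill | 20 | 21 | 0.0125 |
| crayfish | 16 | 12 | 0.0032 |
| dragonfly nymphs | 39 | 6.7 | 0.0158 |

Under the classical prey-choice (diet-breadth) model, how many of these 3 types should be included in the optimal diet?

3

Profitabilities (E/h, kJ/s): dragonfly nymphs 5.82, crayfish 1.33, bluegill 0.952. Add prey in this order while the next type's profitability exceeds the intake rate on those already taken.
Rate on top 1: 0.5572. crayfish: 1.33 > 0.5572 → include.
Rate on top 2: 0.5833. bluegill: 0.952 > 0.5833 → include.
Optimal diet: dragonfly nymphs, crayfish, bluegill — 3 of 3 types.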